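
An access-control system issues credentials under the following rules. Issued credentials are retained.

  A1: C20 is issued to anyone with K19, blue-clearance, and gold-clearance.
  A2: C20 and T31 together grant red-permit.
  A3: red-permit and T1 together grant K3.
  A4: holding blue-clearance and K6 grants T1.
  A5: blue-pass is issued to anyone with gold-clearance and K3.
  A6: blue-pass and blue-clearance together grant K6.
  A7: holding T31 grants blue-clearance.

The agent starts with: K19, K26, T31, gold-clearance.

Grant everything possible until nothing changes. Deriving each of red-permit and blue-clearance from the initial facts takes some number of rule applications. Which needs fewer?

blue-clearance: Holding T31 grants blue-clearance (A7). [1 rule application]
red-permit: Holding T31 grants blue-clearance (A7). Holding K19, blue-clearance, and gold-clearance grants C20 (A1). Holding C20 and T31 grants red-permit (A2). [3 rule applications]
blue-clearance needs fewer.

blue-clearance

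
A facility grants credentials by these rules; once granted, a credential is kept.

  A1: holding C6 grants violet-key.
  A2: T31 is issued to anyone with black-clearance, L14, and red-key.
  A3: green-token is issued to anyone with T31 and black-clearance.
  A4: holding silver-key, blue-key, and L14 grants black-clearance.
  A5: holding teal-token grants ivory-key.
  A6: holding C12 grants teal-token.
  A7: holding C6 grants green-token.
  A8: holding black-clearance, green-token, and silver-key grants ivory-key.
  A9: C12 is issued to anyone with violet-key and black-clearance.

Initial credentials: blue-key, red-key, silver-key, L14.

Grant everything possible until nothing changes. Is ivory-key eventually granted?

Holding silver-key, blue-key, and L14 grants black-clearance (A4).
Holding black-clearance, L14, and red-key grants T31 (A2).
Holding T31 and black-clearance grants green-token (A3).
Holding black-clearance, green-token, and silver-key grants ivory-key (A8).

Yes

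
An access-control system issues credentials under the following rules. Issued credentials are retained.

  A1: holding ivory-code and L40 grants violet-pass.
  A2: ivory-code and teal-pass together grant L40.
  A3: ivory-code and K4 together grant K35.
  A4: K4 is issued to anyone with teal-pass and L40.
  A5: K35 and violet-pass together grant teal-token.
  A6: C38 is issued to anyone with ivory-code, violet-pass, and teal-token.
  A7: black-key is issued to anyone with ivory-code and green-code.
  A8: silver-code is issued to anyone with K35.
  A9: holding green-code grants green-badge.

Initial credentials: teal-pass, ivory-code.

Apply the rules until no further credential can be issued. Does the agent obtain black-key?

black-key would need ivory-code and green-code (A7), but green-code is never granted.

No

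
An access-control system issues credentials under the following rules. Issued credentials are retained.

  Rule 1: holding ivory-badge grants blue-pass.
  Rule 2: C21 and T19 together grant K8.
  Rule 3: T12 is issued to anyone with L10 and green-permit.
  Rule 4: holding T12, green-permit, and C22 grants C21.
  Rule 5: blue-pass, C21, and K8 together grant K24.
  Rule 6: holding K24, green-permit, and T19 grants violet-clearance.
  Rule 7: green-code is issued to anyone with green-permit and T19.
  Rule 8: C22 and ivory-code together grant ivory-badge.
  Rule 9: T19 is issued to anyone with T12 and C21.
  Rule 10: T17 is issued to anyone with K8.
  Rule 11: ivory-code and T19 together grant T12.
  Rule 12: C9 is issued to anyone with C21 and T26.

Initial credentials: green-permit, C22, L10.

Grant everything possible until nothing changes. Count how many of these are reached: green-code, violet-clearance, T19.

Holding L10 and green-permit grants T12 (Rule 3).
Holding T12, green-permit, and C22 grants C21 (Rule 4).
Holding T12 and C21 grants T19 (Rule 9).
Holding green-permit and T19 grants green-code (Rule 7).
green-code: reached.
violet-clearance would need K24, green-permit, and T19 (Rule 6), but K24 is never granted.
T19: reached.
Reached: green-code and T19 — 2 of the 3.

2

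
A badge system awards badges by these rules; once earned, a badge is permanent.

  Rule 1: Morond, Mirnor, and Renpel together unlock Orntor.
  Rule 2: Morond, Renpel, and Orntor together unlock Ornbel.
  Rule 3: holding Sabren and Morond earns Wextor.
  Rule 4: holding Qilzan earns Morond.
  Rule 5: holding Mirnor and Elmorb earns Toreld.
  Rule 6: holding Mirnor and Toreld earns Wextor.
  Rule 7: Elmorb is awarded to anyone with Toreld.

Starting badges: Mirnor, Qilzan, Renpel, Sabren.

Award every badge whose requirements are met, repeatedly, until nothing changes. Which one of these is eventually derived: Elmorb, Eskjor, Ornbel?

Ornbel

With Qilzan, Morond is earned (Rule 4).
With Morond, Mirnor, and Renpel, Orntor is earned (Rule 1).
With Morond, Renpel, and Orntor, Ornbel is earned (Rule 2).
Elmorb would need Toreld (Rule 7), but Toreld is never earned. No rule produces Eskjor, and it is not given.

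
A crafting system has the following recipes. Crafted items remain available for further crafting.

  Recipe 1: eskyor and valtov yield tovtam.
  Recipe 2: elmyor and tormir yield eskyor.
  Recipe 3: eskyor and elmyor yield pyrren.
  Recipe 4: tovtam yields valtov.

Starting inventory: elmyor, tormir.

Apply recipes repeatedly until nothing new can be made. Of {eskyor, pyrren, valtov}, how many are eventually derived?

Using Recipe 2, elmyor and tormir make eskyor.
eskyor and elmyor → pyrren (Recipe 3).
eskyor: reached.
pyrren: reached.
valtov would need tovtam (Recipe 4), but tovtam is never obtained.
Reached: eskyor and pyrren — 2 of the 3.

2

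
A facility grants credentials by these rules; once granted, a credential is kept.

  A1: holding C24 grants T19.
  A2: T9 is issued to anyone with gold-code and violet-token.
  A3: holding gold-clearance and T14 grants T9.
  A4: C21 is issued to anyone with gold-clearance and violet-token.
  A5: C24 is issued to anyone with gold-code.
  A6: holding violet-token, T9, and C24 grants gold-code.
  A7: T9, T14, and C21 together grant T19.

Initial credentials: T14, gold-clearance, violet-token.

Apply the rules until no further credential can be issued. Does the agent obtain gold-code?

No

gold-code would need violet-token, T9, and C24 (A6), but C24 is never granted.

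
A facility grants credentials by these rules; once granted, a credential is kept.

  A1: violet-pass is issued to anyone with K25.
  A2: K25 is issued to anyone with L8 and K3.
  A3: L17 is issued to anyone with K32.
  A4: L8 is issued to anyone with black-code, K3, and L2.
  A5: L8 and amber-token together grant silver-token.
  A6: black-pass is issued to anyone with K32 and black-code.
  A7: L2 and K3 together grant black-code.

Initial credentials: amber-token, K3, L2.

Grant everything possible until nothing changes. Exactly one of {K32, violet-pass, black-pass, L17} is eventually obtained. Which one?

violet-pass

Holding L2 and K3 grants black-code (A7).
Holding black-code, K3, and L2 grants L8 (A4).
Holding L8 and K3 grants K25 (A2).
Holding K25 grants violet-pass (A1).
No rule produces K32, and it is not given. black-pass would need K32 and black-code (A6), but K32 is never granted. L17 would need K32 (A3), but K32 is never granted.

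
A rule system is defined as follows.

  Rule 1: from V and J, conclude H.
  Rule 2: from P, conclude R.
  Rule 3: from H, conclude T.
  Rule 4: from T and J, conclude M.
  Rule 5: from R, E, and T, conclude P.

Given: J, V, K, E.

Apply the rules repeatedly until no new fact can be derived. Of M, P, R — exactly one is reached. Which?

From V and J, Rule 1 gives H.
H holds, so T follows (Rule 3).
T and J hold, so M follows (Rule 4).
P would need R, E, and T (Rule 5), but R is never established. R would need P (Rule 2), but P is never established.

M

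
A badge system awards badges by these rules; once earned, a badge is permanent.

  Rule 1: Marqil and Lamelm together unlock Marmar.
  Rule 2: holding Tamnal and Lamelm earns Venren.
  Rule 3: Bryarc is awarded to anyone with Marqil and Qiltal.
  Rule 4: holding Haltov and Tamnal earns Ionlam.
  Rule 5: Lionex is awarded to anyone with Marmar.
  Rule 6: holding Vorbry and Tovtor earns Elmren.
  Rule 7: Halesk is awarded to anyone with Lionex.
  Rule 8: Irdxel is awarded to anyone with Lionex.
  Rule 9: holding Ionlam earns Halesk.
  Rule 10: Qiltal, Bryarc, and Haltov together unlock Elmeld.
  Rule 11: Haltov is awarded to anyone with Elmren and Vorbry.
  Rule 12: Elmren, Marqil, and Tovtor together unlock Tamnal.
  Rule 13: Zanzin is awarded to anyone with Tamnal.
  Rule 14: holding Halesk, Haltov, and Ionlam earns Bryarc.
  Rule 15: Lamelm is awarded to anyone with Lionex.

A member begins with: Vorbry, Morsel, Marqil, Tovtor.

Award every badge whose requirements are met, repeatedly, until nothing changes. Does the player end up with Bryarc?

With Vorbry and Tovtor, Elmren is earned (Rule 6).
With Elmren and Vorbry, Haltov is earned (Rule 11).
With Elmren, Marqil, and Tovtor, Tamnal is earned (Rule 12).
With Haltov and Tamnal, Ionlam is earned (Rule 4).
With Ionlam, Halesk is earned (Rule 9).
With Halesk, Haltov, and Ionlam, Bryarc is earned (Rule 14).

Yes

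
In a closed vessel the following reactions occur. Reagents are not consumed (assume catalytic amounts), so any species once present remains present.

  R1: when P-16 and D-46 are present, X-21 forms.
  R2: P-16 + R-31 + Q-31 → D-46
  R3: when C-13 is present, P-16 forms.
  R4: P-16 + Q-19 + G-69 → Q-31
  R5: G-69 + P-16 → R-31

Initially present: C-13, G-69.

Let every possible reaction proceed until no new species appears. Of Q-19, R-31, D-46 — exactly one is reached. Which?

C-13 present → P-16 forms (R3).
G-69 and P-16 present → R-31 forms (R5).
No rule produces Q-19, and it is not given. D-46 would need P-16, R-31, and Q-31 (R2), but Q-31 never forms.

R-31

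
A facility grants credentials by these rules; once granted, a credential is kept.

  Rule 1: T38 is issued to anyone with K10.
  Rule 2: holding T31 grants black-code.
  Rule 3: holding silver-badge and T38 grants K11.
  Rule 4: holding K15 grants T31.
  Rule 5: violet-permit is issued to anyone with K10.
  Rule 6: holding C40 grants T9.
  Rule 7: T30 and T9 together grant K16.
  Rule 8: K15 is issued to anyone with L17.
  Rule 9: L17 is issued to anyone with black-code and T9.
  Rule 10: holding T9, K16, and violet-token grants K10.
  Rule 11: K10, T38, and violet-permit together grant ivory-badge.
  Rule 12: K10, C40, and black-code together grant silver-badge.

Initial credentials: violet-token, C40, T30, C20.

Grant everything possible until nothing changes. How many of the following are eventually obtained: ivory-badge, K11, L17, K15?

Holding C40 grants T9 (Rule 6).
Holding T30 and T9 grants K16 (Rule 7).
Holding T9, K16, and violet-token grants K10 (Rule 10).
Holding K10 grants T38 (Rule 1).
Holding K10 grants violet-permit (Rule 5).
Holding K10, T38, and violet-permit grants ivory-badge (Rule 11).
ivory-badge: reached.
K11 would need silver-badge and T38 (Rule 3), but silver-badge is never granted.
L17 would need black-code and T9 (Rule 9), but black-code is never granted.
K15 would need L17 (Rule 8), but L17 is never granted.
Reached: ivory-badge — 1 of the 4.

1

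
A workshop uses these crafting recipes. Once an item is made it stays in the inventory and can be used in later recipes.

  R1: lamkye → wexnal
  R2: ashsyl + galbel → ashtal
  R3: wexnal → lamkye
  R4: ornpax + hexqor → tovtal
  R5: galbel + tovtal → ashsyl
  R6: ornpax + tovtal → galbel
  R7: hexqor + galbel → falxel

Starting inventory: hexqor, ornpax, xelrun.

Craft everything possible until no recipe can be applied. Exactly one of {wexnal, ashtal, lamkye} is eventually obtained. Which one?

Using R4, ornpax and hexqor make tovtal.
Using R6, ornpax and tovtal make galbel.
Using R5, galbel and tovtal make ashsyl.
ashsyl + galbel → ashtal (R2).
wexnal would need lamkye (R1), but lamkye is never obtained. lamkye would need wexnal (R3), but wexnal is never obtained.

ashtal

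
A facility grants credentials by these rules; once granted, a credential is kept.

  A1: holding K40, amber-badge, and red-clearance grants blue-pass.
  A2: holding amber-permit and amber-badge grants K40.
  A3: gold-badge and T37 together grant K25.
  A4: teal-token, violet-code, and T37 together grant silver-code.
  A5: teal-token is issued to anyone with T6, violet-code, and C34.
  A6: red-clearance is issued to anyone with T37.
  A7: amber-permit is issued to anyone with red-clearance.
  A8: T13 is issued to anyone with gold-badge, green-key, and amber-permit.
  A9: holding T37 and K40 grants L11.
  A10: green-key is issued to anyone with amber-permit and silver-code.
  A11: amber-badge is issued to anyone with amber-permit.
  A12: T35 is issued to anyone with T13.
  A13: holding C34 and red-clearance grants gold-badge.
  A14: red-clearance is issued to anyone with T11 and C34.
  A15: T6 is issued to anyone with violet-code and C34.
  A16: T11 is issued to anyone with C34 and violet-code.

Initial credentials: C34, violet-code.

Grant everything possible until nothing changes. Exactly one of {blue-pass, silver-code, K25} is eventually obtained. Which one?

blue-pass

Holding C34 and violet-code grants T11 (A16).
Holding T11 and C34 grants red-clearance (A14).
Holding red-clearance grants amber-permit (A7).
Holding amber-permit grants amber-badge (A11).
Holding amber-permit and amber-badge grants K40 (A2).
Holding K40, amber-badge, and red-clearance grants blue-pass (A1).
K25 would need gold-badge and T37 (A3), but T37 is never granted. silver-code would need teal-token, violet-code, and T37 (A4), but T37 is never granted.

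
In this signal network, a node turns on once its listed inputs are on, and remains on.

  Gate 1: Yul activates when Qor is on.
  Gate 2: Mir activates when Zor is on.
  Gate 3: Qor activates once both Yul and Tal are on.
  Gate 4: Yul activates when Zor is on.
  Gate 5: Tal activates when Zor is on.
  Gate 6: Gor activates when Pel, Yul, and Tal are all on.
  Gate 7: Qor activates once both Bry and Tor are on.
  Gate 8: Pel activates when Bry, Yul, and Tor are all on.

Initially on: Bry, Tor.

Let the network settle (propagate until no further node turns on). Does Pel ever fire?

Yes

Gate 7: Bry and Tor on → Qor on.
Qor is on, so Yul activates (Gate 1).
Bry, Yul, and Tor are on, so Pel activates (Gate 8).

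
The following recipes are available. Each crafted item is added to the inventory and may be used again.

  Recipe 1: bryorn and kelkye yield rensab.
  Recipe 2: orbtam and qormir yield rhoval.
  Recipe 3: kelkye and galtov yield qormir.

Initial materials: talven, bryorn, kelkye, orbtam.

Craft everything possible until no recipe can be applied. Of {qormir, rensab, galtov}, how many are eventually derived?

1

Using Recipe 1, bryorn and kelkye make rensab.
qormir would need kelkye and galtov (Recipe 3), but galtov is never obtained.
rensab: reached.
No rule produces galtov, and it is not given.
Reached: rensab — 1 of the 3.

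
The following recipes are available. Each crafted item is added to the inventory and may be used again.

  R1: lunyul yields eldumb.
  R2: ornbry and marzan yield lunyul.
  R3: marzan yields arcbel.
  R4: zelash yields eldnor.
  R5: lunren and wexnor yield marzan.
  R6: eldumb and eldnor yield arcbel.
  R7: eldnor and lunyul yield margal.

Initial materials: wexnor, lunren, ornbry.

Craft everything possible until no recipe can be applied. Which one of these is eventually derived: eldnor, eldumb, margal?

Using R5, lunren and wexnor make marzan.
Using R2, ornbry and marzan make lunyul.
lunyul → eldumb (R1).
eldnor would need zelash (R4), but zelash is never obtained. margal would need eldnor and lunyul (R7), but eldnor is never obtained.

eldumb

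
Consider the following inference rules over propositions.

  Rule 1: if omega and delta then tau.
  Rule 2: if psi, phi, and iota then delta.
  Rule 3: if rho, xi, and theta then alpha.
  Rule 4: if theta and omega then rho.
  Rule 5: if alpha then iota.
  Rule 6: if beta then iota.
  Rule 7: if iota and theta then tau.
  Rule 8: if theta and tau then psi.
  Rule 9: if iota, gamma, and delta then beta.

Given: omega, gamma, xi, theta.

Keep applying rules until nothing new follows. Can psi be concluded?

From theta and omega, Rule 4 gives rho.
From rho, xi, and theta, Rule 3 gives alpha.
alpha holds, so iota follows (Rule 5).
From iota and theta, Rule 7 gives tau.
theta and tau hold, so psi follows (Rule 8).

Yes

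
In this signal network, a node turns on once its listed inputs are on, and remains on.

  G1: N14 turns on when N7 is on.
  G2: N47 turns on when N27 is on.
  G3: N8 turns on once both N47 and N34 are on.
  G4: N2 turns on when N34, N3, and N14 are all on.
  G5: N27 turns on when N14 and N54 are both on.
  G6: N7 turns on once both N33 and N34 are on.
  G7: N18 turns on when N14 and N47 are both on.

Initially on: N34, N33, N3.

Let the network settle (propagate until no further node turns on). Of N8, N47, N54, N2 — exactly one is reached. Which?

G6: N33 and N34 on → N7 on.
G1: N7 on → N14 on.
G4: N34, N3, and N14 on → N2 on.
N47 would need N27 (G2), but N27 never turns on. N8 would need N47 and N34 (G3), but N47 never turns on. No rule produces N54, and it is not given.

N2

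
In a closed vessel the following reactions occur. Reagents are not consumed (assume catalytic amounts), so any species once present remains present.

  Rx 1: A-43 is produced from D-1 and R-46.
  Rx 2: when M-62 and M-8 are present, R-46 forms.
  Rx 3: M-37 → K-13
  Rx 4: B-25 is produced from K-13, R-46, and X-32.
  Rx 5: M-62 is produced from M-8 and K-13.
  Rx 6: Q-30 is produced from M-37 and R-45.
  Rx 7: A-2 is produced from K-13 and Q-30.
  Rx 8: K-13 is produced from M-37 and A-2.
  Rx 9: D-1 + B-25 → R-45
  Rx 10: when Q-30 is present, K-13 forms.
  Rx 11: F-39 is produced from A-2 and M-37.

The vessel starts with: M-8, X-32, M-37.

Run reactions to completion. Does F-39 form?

No

F-39 would need A-2 and M-37 (Rx 11), but A-2 never forms.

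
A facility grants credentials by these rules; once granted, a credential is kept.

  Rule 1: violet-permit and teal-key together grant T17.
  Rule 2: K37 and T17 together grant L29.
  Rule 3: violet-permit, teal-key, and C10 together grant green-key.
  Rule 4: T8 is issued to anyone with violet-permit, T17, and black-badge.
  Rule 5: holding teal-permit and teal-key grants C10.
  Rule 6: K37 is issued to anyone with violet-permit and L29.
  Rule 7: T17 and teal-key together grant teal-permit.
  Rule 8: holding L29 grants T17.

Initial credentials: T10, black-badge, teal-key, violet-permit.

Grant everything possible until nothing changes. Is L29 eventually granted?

L29 would need K37 and T17 (Rule 2), but K37 is never granted.

No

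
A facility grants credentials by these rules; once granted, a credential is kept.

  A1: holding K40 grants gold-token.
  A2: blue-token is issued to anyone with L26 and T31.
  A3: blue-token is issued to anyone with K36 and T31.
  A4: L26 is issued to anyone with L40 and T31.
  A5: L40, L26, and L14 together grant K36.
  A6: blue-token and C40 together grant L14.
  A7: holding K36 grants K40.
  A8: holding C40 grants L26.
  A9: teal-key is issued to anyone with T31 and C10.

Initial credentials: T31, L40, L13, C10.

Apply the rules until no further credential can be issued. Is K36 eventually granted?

No

K36 would need L40, L26, and L14 (A5), but L14 is never granted.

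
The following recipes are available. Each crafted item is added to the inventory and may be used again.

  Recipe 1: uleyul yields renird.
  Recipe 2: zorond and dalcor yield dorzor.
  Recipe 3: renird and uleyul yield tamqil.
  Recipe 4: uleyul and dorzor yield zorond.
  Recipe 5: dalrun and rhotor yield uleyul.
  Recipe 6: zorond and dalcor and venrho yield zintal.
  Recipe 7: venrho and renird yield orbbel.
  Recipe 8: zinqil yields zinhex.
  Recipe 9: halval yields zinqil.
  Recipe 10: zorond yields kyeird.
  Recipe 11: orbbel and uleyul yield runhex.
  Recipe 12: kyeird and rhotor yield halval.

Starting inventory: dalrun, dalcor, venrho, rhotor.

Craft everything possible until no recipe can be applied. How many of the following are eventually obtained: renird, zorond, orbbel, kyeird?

Using Recipe 5, dalrun and rhotor make uleyul.
uleyul → renird (Recipe 1).
venrho and renird → orbbel (Recipe 7).
renird: reached.
zorond would need uleyul and dorzor (Recipe 4), but dorzor is never obtained.
orbbel: reached.
kyeird would need zorond (Recipe 10), but zorond is never obtained.
Reached: renird and orbbel — 2 of the 4.

2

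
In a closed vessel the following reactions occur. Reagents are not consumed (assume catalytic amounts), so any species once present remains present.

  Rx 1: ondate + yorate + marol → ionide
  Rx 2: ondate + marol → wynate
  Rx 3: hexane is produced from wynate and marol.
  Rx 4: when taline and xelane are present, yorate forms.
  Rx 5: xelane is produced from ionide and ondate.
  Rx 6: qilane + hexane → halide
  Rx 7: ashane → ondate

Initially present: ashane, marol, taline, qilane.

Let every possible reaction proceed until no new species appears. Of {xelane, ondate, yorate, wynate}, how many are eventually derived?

ashane present → ondate forms (Rx 7).
ondate and marol present → wynate forms (Rx 2).
xelane would need ionide and ondate (Rx 5), but ionide never forms.
ondate: reached.
yorate would need taline and xelane (Rx 4), but xelane never forms.
wynate: reached.
Reached: ondate and wynate — 2 of the 4.

2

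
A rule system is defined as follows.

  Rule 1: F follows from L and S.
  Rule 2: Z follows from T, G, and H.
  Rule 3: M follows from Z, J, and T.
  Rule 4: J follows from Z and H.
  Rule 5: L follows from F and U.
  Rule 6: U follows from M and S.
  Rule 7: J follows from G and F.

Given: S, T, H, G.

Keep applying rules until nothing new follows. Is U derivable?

Yes

T, G, and H hold, so Z follows (Rule 2).
Z and H hold, so J follows (Rule 4).
Z, J, and T hold, so M follows (Rule 3).
M and S hold, so U follows (Rule 6).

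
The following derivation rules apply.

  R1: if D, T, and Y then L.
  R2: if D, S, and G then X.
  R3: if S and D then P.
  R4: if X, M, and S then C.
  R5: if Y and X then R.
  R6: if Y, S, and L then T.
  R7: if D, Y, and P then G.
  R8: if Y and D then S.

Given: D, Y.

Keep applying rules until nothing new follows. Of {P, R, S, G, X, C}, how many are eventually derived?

5

From Y and D, R8 gives S.
From S and D, R3 gives P.
D, Y, and P hold, so G follows (R7).
From D, S, and G, R2 gives X.
From Y and X, R5 gives R.
P: reached.
R: reached.
S: reached.
G: reached.
X: reached.
C would need X, M, and S (R4), but M is never established.
Reached: P, R, S, G, and X — 5 of the 6.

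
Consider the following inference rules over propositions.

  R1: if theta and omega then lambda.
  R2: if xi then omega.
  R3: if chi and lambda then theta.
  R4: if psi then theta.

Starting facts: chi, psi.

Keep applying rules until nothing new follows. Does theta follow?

psi holds, so theta follows (R4).

Yes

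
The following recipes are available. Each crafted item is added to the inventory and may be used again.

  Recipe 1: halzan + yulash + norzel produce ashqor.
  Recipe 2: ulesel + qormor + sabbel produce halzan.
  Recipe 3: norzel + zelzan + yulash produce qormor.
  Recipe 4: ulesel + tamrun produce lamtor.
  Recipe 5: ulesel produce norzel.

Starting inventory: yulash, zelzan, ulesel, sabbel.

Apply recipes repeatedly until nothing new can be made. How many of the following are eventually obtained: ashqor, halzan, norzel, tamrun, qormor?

Using Recipe 5, ulesel makes norzel.
norzel + zelzan + yulash → qormor (Recipe 3).
ulesel + qormor + sabbel → halzan (Recipe 2).
halzan + yulash + norzel → ashqor (Recipe 1).
ashqor: reached.
halzan: reached.
norzel: reached.
No rule produces tamrun, and it is not given.
qormor: reached.
Reached: ashqor, halzan, norzel, and qormor — 4 of the 5.

4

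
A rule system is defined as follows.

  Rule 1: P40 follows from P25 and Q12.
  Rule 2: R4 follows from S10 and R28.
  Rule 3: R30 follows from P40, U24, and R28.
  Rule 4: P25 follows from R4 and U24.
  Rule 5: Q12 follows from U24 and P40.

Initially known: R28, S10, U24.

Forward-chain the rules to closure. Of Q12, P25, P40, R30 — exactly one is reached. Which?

S10 and R28 hold, so R4 follows (Rule 2).
From R4 and U24, Rule 4 gives P25.
P40 would need P25 and Q12 (Rule 1), but Q12 is never established. R30 would need P40, U24, and R28 (Rule 3), but P40 is never established. Q12 would need U24 and P40 (Rule 5), but P40 is never established.

P25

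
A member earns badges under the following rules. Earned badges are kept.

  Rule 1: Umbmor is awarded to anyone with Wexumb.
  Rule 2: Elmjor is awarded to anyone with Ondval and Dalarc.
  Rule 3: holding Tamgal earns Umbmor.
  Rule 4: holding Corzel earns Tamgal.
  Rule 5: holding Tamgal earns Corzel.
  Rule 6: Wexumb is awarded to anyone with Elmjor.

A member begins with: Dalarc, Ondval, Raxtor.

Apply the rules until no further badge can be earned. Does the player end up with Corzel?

No

Corzel would need Tamgal (Rule 5), but Tamgal is never earned.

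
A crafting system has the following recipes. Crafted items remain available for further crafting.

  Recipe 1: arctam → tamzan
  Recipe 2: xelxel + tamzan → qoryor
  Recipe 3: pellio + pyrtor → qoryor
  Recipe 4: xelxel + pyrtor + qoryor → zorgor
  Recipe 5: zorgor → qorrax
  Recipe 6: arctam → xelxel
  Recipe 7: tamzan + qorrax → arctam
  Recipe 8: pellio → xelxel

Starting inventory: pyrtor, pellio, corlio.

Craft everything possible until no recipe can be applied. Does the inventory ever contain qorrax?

Using Recipe 8, pellio makes xelxel.
Using Recipe 3, pellio and pyrtor make qoryor.
Using Recipe 4, xelxel, pyrtor, and qoryor make zorgor.
zorgor → qorrax (Recipe 5).

Yes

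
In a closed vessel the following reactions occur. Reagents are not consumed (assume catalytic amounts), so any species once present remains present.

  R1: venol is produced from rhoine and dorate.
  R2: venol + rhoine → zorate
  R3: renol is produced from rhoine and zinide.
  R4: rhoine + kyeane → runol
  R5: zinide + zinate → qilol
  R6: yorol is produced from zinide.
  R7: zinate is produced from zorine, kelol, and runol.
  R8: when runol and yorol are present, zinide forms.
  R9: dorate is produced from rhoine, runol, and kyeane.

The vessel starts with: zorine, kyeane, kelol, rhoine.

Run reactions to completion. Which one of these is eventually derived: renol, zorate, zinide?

zorate

rhoine and kyeane present → runol forms (R4).
rhoine, runol, and kyeane present → dorate forms (R9).
rhoine and dorate present → venol forms (R1).
venol and rhoine present → zorate forms (R2).
renol would need rhoine and zinide (R3), but zinide never forms. zinide would need runol and yorol (R8), but yorol never forms.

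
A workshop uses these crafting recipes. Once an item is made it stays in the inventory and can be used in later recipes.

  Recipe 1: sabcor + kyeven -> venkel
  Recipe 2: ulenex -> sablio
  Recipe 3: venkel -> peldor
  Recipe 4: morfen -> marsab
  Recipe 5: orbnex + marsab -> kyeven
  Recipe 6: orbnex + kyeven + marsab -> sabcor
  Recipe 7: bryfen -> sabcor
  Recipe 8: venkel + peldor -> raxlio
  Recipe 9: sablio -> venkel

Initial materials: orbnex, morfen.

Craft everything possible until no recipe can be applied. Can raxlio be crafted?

morfen -> marsab (Recipe 4).
Using Recipe 5, orbnex and marsab make kyeven.
orbnex + kyeven + marsab -> sabcor (Recipe 6).
Using Recipe 1, sabcor and kyeven make venkel.
venkel -> peldor (Recipe 3).
Using Recipe 8, venkel and peldor make raxlio.

Yes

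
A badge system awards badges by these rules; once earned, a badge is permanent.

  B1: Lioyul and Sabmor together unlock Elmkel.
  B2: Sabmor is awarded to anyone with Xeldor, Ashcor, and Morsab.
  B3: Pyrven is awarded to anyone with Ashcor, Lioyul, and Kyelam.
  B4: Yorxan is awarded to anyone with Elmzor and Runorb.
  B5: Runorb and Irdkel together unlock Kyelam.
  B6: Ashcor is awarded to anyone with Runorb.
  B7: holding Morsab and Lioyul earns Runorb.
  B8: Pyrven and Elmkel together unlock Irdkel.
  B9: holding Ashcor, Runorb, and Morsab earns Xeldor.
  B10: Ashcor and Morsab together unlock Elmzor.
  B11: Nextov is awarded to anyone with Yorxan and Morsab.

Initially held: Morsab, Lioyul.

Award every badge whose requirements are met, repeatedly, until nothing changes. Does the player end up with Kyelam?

No

Kyelam would need Runorb and Irdkel (B5), but Irdkel is never earned.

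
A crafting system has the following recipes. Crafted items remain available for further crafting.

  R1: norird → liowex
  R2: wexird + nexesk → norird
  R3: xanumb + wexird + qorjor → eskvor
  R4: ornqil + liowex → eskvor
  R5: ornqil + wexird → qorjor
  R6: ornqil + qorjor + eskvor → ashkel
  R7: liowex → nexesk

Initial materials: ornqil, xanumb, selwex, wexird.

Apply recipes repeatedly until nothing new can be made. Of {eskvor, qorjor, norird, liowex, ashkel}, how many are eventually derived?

Using R5, ornqil and wexird make qorjor.
xanumb + wexird + qorjor → eskvor (R3).
Using R6, ornqil, qorjor, and eskvor make ashkel.
eskvor: reached.
qorjor: reached.
norird would need wexird and nexesk (R2), but nexesk is never obtained.
liowex would need norird (R1), but norird is never obtained.
ashkel: reached.
Reached: eskvor, qorjor, and ashkel — 3 of the 5.

3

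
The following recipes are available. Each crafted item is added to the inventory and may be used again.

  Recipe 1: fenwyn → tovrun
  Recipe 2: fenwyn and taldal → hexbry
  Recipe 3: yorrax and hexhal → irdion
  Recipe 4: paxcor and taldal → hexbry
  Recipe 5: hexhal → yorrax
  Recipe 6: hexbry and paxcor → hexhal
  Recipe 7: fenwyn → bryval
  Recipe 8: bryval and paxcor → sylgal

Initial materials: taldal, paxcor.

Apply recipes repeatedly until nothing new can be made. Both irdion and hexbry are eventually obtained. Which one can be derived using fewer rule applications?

hexbry: paxcor and taldal → hexbry (Recipe 4). [1 rule application]
irdion: paxcor and taldal → hexbry (Recipe 4). hexbry and paxcor → hexhal (Recipe 6). Using Recipe 5, hexhal makes yorrax. Using Recipe 3, yorrax and hexhal make irdion. [4 rule applications]
hexbry needs fewer.

hexbry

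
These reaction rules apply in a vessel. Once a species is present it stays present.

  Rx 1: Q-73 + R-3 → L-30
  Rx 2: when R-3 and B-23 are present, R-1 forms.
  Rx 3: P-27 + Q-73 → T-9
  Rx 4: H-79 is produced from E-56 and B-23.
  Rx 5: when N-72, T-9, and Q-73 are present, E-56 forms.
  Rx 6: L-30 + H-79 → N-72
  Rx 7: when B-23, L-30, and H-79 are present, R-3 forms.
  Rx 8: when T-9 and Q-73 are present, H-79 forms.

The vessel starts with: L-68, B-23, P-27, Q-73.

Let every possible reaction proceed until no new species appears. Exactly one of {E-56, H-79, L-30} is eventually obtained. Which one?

H-79

P-27 and Q-73 present → T-9 forms (Rx 3).
T-9 and Q-73 present → H-79 forms (Rx 8).
L-30 would need Q-73 and R-3 (Rx 1), but R-3 never forms. E-56 would need N-72, T-9, and Q-73 (Rx 5), but N-72 never forms.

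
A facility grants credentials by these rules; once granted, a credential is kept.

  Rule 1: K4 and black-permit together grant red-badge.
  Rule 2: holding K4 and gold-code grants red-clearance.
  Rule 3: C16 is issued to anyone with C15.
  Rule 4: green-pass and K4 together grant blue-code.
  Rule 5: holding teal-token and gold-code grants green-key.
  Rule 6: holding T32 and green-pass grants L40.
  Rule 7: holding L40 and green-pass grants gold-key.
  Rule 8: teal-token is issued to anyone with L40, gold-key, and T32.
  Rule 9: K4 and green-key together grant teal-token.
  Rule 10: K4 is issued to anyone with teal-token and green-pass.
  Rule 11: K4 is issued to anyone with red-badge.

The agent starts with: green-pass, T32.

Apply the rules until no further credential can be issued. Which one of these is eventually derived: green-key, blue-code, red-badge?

Holding T32 and green-pass grants L40 (Rule 6).
Holding L40 and green-pass grants gold-key (Rule 7).
Holding L40, gold-key, and T32 grants teal-token (Rule 8).
Holding teal-token and green-pass grants K4 (Rule 10).
Holding green-pass and K4 grants blue-code (Rule 4).
red-badge would need K4 and black-permit (Rule 1), but black-permit is never granted. green-key would need teal-token and gold-code (Rule 5), but gold-code is never granted.

blue-code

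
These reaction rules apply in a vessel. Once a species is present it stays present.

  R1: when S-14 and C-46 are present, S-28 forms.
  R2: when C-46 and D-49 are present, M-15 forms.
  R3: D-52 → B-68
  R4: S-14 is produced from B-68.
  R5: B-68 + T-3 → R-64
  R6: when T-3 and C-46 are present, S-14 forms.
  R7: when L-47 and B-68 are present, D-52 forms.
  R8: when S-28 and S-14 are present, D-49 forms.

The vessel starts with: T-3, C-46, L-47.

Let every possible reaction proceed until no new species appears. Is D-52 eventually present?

D-52 would need L-47 and B-68 (R7), but B-68 never forms.

No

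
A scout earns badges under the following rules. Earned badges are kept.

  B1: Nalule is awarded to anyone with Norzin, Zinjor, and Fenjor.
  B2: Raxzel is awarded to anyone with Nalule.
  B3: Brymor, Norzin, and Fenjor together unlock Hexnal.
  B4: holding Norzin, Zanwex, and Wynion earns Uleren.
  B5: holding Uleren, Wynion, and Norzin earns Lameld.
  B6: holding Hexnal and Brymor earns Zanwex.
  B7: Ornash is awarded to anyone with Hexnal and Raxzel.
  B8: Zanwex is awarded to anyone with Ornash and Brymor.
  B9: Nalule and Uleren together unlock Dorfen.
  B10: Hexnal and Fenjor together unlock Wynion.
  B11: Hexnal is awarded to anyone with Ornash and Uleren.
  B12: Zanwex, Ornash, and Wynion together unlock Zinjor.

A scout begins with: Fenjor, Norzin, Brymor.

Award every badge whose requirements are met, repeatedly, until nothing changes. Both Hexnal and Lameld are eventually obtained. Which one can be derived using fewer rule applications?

Hexnal

Hexnal: With Brymor, Norzin, and Fenjor, Hexnal is earned (B3). [1 rule application]
Lameld: With Brymor, Norzin, and Fenjor, Hexnal is earned (B3). With Hexnal and Fenjor, Wynion is earned (B10). With Hexnal and Brymor, Zanwex is earned (B6). With Norzin, Zanwex, and Wynion, Uleren is earned (B4). With Uleren, Wynion, and Norzin, Lameld is earned (B5). [5 rule applications]
Hexnal needs fewer.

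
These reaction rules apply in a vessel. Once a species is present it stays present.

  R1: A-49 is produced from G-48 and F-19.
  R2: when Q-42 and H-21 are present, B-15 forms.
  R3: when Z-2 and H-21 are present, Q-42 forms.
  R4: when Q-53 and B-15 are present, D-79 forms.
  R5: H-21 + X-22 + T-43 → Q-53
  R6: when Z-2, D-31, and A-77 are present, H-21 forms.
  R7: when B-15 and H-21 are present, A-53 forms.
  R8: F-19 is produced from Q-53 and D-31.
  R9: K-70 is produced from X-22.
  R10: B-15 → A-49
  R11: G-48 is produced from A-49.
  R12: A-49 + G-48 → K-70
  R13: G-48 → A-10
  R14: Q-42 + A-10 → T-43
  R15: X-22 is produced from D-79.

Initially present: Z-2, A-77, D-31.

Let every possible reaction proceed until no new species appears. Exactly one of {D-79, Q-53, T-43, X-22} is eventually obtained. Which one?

T-43

Z-2, D-31, and A-77 present → H-21 forms (R6).
Z-2 and H-21 present → Q-42 forms (R3).
Q-42 and H-21 present → B-15 forms (R2).
B-15 present → A-49 forms (R10).
A-49 present → G-48 forms (R11).
G-48 present → A-10 forms (R13).
Q-42 and A-10 present → T-43 forms (R14).
Q-53 would need H-21, X-22, and T-43 (R5), but X-22 never forms. X-22 would need D-79 (R15), but D-79 never forms. D-79 would need Q-53 and B-15 (R4), but Q-53 never forms.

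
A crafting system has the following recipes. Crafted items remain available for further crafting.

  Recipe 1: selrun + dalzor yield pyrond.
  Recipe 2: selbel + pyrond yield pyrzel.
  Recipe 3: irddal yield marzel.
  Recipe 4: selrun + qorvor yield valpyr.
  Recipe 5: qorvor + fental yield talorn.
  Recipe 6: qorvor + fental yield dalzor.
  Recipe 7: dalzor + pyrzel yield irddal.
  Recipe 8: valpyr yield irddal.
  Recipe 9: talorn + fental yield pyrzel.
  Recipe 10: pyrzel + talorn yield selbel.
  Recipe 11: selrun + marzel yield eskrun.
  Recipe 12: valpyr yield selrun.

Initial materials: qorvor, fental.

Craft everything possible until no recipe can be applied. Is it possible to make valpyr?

valpyr would need selrun and qorvor (Recipe 4), but selrun is never obtained.

No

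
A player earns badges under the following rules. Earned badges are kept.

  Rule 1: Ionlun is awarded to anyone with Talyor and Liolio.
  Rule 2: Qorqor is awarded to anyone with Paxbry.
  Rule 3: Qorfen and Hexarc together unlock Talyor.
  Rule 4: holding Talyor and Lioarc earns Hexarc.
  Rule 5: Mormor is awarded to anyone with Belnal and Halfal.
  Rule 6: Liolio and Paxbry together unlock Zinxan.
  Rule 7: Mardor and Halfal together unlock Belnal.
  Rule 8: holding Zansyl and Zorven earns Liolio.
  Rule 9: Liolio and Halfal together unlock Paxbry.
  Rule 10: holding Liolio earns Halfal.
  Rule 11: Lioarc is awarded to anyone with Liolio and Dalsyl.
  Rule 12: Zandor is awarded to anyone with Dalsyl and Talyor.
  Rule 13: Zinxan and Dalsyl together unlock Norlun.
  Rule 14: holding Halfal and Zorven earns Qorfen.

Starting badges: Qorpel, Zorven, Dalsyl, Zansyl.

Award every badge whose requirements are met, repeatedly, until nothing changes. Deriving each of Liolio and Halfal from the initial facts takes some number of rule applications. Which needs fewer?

Liolio: With Zansyl and Zorven, Liolio is earned (Rule 8). [1 rule application]
Halfal: With Zansyl and Zorven, Liolio is earned (Rule 8). With Liolio, Halfal is earned (Rule 10). [2 rule applications]
Liolio needs fewer.

Liolio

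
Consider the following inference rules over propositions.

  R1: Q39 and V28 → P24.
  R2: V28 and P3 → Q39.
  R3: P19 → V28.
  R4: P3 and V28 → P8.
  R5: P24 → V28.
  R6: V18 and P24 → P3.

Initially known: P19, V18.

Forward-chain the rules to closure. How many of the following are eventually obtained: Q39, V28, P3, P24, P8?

1

P19 holds, so V28 follows (R3).
Q39 would need V28 and P3 (R2), but P3 is never established.
V28: reached.
P3 would need V18 and P24 (R6), but P24 is never established.
P24 would need Q39 and V28 (R1), but Q39 is never established.
P8 would need P3 and V28 (R4), but P3 is never established.
Reached: V28 — 1 of the 5.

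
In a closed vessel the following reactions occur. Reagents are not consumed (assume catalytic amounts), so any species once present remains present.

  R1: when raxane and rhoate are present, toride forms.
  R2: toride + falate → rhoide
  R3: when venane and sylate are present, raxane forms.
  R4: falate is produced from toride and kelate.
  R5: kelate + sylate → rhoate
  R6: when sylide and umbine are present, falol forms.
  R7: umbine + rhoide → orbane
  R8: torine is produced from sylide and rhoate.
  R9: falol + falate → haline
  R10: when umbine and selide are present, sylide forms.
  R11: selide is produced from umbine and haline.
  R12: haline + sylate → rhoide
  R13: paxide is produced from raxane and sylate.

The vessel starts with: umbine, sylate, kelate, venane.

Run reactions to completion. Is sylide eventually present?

No

sylide would need umbine and selide (R10), but selide never forms.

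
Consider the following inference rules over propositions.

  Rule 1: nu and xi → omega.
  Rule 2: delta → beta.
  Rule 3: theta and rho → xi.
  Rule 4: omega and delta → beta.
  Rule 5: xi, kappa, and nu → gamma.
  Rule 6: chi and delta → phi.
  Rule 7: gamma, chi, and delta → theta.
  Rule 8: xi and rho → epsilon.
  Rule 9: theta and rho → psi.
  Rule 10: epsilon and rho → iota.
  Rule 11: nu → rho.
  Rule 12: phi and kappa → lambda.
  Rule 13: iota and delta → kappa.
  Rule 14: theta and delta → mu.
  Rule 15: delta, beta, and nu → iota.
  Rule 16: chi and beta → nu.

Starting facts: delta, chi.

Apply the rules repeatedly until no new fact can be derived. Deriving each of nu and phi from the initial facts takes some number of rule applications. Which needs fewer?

phi: From chi and delta, Rule 6 gives phi. [1 rule application]
nu: From delta, Rule 2 gives beta. chi and beta hold, so nu follows (Rule 16). [2 rule applications]
phi needs fewer.

phi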